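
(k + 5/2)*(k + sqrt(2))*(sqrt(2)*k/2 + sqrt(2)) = sqrt(2)*k^3/2 + k^2 + 9*sqrt(2)*k^2/4 + 5*sqrt(2)*k/2 + 9*k/2 + 5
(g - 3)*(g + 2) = g^2 - g - 6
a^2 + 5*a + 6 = (a + 2)*(a + 3)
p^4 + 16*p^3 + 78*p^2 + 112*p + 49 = (p + 1)^2*(p + 7)^2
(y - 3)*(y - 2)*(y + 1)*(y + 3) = y^4 - y^3 - 11*y^2 + 9*y + 18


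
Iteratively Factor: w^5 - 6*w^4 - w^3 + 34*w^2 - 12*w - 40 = (w - 2)*(w^4 - 4*w^3 - 9*w^2 + 16*w + 20) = (w - 2)*(w + 2)*(w^3 - 6*w^2 + 3*w + 10) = (w - 2)^2*(w + 2)*(w^2 - 4*w - 5) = (w - 2)^2*(w + 1)*(w + 2)*(w - 5)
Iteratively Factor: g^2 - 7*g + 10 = (g - 2)*(g - 5)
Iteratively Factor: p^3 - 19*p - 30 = (p - 5)*(p^2 + 5*p + 6) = (p - 5)*(p + 3)*(p + 2)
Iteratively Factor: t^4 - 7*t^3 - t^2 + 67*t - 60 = (t - 4)*(t^3 - 3*t^2 - 13*t + 15) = (t - 4)*(t - 1)*(t^2 - 2*t - 15) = (t - 5)*(t - 4)*(t - 1)*(t + 3)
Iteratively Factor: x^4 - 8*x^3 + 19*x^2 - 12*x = (x - 4)*(x^3 - 4*x^2 + 3*x) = x*(x - 4)*(x^2 - 4*x + 3) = x*(x - 4)*(x - 1)*(x - 3)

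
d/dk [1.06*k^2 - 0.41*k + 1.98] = 2.12*k - 0.41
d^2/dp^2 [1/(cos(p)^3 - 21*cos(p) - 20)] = 9*(-(1 - cos(2*p))^3/4 - (cos(2*p) + 1)^3/8 - 45*cos(p) + 57*cos(2*p)/2 + 5*cos(3*p) - 135/2)/(-cos(p)^3 + 21*cos(p) + 20)^3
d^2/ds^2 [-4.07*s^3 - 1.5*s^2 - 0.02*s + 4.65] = -24.42*s - 3.0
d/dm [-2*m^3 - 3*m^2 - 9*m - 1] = -6*m^2 - 6*m - 9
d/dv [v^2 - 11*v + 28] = 2*v - 11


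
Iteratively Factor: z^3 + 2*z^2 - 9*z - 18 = (z + 3)*(z^2 - z - 6) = (z + 2)*(z + 3)*(z - 3)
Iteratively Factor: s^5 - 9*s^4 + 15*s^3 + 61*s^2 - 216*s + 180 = (s + 3)*(s^4 - 12*s^3 + 51*s^2 - 92*s + 60) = (s - 3)*(s + 3)*(s^3 - 9*s^2 + 24*s - 20) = (s - 3)*(s - 2)*(s + 3)*(s^2 - 7*s + 10) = (s - 5)*(s - 3)*(s - 2)*(s + 3)*(s - 2)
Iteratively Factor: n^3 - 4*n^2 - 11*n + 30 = (n - 2)*(n^2 - 2*n - 15) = (n - 5)*(n - 2)*(n + 3)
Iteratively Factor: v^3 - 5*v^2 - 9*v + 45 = (v + 3)*(v^2 - 8*v + 15) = (v - 3)*(v + 3)*(v - 5)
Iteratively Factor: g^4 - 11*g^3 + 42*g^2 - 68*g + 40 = (g - 2)*(g^3 - 9*g^2 + 24*g - 20) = (g - 2)^2*(g^2 - 7*g + 10) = (g - 5)*(g - 2)^2*(g - 2)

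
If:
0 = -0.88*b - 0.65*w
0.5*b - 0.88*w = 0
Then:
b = 0.00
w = 0.00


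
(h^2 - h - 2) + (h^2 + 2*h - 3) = 2*h^2 + h - 5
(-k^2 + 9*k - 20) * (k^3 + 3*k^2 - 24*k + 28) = -k^5 + 6*k^4 + 31*k^3 - 304*k^2 + 732*k - 560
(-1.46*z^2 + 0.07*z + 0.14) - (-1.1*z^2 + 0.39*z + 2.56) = -0.36*z^2 - 0.32*z - 2.42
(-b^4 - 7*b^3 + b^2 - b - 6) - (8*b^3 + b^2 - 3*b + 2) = -b^4 - 15*b^3 + 2*b - 8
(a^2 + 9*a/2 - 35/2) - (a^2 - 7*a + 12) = 23*a/2 - 59/2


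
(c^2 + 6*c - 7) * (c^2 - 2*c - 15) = c^4 + 4*c^3 - 34*c^2 - 76*c + 105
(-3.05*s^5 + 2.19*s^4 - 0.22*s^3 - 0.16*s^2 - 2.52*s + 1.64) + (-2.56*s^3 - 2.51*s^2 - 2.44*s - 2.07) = -3.05*s^5 + 2.19*s^4 - 2.78*s^3 - 2.67*s^2 - 4.96*s - 0.43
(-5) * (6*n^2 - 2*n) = -30*n^2 + 10*n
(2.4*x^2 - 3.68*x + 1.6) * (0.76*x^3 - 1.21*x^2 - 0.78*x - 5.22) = 1.824*x^5 - 5.7008*x^4 + 3.7968*x^3 - 11.5936*x^2 + 17.9616*x - 8.352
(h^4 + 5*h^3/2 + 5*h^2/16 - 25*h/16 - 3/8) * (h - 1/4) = h^5 + 9*h^4/4 - 5*h^3/16 - 105*h^2/64 + h/64 + 3/32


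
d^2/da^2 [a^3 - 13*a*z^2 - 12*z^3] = 6*a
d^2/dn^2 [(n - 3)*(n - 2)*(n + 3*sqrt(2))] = 6*n - 10 + 6*sqrt(2)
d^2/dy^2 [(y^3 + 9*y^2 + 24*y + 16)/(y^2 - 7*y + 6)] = 20*(13*y^3 - 24*y^2 - 66*y + 202)/(y^6 - 21*y^5 + 165*y^4 - 595*y^3 + 990*y^2 - 756*y + 216)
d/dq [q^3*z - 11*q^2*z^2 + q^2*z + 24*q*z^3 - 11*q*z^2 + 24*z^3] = z*(3*q^2 - 22*q*z + 2*q + 24*z^2 - 11*z)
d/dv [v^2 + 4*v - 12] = 2*v + 4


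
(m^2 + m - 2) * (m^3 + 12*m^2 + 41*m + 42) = m^5 + 13*m^4 + 51*m^3 + 59*m^2 - 40*m - 84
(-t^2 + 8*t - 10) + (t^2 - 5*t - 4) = 3*t - 14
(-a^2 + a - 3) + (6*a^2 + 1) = 5*a^2 + a - 2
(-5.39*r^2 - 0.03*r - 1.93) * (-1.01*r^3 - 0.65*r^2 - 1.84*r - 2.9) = 5.4439*r^5 + 3.5338*r^4 + 11.8864*r^3 + 16.9407*r^2 + 3.6382*r + 5.597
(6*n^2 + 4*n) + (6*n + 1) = 6*n^2 + 10*n + 1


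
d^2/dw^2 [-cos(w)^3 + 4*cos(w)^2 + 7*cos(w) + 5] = -25*cos(w)/4 - 8*cos(2*w) + 9*cos(3*w)/4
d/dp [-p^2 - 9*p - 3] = -2*p - 9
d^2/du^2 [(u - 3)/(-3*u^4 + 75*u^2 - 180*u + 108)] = 2*(-6*u^4 - 24*u^3 + 21*u^2 + 180*u - 220)/(3*(u^9 + 9*u^8 - 21*u^7 - 225*u^6 + 552*u^5 + 1476*u^4 - 7120*u^3 + 10512*u^2 - 6912*u + 1728))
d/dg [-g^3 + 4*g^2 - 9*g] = -3*g^2 + 8*g - 9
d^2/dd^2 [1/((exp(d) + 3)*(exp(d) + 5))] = 4*(exp(3*d) + 6*exp(2*d) + exp(d) - 30)*exp(d)/(exp(6*d) + 24*exp(5*d) + 237*exp(4*d) + 1232*exp(3*d) + 3555*exp(2*d) + 5400*exp(d) + 3375)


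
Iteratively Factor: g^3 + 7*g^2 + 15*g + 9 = (g + 3)*(g^2 + 4*g + 3) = (g + 3)^2*(g + 1)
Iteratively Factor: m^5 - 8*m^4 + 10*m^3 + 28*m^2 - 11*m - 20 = (m - 5)*(m^4 - 3*m^3 - 5*m^2 + 3*m + 4) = (m - 5)*(m - 4)*(m^3 + m^2 - m - 1) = (m - 5)*(m - 4)*(m + 1)*(m^2 - 1) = (m - 5)*(m - 4)*(m + 1)^2*(m - 1)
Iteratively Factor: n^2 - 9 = (n - 3)*(n + 3)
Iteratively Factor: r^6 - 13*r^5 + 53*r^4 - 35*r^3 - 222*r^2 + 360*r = (r - 5)*(r^5 - 8*r^4 + 13*r^3 + 30*r^2 - 72*r) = (r - 5)*(r + 2)*(r^4 - 10*r^3 + 33*r^2 - 36*r) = r*(r - 5)*(r + 2)*(r^3 - 10*r^2 + 33*r - 36) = r*(r - 5)*(r - 3)*(r + 2)*(r^2 - 7*r + 12) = r*(r - 5)*(r - 4)*(r - 3)*(r + 2)*(r - 3)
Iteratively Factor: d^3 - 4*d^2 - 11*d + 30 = (d - 2)*(d^2 - 2*d - 15) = (d - 2)*(d + 3)*(d - 5)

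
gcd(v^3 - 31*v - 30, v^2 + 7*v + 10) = v + 5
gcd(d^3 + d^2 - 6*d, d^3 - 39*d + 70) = d - 2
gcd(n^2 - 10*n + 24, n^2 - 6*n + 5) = 1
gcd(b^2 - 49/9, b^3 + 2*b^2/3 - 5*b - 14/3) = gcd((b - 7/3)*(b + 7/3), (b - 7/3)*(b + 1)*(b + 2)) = b - 7/3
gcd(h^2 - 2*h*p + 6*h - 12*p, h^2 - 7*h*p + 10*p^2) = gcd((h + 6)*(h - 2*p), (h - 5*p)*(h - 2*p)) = -h + 2*p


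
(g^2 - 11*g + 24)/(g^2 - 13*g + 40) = (g - 3)/(g - 5)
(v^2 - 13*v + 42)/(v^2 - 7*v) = (v - 6)/v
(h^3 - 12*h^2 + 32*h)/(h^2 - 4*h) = h - 8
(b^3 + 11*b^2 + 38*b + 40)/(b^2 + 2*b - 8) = (b^2 + 7*b + 10)/(b - 2)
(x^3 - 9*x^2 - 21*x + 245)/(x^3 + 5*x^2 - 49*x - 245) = (x - 7)/(x + 7)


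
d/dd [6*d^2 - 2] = 12*d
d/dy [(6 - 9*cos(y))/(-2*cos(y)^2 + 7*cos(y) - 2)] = 6*(3*cos(y)^2 - 4*cos(y) + 4)*sin(y)/(7*cos(y) - cos(2*y) - 3)^2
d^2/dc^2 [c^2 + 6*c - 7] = 2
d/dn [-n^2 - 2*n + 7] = -2*n - 2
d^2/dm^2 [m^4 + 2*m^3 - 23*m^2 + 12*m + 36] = 12*m^2 + 12*m - 46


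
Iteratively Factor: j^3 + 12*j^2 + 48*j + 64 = (j + 4)*(j^2 + 8*j + 16) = (j + 4)^2*(j + 4)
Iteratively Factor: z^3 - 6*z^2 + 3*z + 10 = (z - 2)*(z^2 - 4*z - 5) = (z - 2)*(z + 1)*(z - 5)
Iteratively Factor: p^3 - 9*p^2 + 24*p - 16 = (p - 4)*(p^2 - 5*p + 4) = (p - 4)*(p - 1)*(p - 4)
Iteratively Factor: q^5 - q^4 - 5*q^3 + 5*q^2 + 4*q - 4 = (q - 1)*(q^4 - 5*q^2 + 4) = (q - 1)*(q + 2)*(q^3 - 2*q^2 - q + 2) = (q - 1)*(q + 1)*(q + 2)*(q^2 - 3*q + 2) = (q - 1)^2*(q + 1)*(q + 2)*(q - 2)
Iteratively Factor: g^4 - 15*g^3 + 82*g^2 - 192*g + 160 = (g - 5)*(g^3 - 10*g^2 + 32*g - 32) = (g - 5)*(g - 4)*(g^2 - 6*g + 8) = (g - 5)*(g - 4)^2*(g - 2)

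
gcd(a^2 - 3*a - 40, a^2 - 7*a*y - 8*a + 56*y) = a - 8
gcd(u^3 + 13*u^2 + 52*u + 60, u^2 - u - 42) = u + 6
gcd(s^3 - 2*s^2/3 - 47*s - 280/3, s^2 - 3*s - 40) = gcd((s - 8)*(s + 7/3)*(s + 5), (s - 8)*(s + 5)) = s^2 - 3*s - 40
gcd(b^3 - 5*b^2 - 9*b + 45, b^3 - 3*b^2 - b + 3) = b - 3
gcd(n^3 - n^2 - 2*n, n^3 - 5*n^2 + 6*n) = n^2 - 2*n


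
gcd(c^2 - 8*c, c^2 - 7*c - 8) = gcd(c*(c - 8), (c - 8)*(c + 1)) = c - 8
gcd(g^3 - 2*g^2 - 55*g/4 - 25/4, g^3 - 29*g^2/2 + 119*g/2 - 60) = g - 5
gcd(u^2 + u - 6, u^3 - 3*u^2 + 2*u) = u - 2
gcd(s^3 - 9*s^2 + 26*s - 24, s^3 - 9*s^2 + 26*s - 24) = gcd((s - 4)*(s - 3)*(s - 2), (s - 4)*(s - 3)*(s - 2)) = s^3 - 9*s^2 + 26*s - 24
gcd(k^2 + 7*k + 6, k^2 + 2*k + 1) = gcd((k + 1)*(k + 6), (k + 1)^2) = k + 1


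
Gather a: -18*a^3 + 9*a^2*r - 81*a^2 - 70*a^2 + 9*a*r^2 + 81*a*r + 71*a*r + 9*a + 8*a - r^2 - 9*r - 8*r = -18*a^3 + a^2*(9*r - 151) + a*(9*r^2 + 152*r + 17) - r^2 - 17*r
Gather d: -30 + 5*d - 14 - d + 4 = 4*d - 40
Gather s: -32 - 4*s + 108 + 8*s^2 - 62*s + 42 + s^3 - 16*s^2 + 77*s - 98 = s^3 - 8*s^2 + 11*s + 20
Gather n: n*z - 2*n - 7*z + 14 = n*(z - 2) - 7*z + 14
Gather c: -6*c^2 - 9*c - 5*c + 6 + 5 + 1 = -6*c^2 - 14*c + 12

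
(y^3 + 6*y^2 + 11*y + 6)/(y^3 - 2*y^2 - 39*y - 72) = (y^2 + 3*y + 2)/(y^2 - 5*y - 24)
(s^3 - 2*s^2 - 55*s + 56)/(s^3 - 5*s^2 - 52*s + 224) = (s - 1)/(s - 4)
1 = 1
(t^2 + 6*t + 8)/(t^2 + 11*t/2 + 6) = 2*(t + 2)/(2*t + 3)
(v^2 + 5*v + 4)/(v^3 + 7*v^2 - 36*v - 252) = (v^2 + 5*v + 4)/(v^3 + 7*v^2 - 36*v - 252)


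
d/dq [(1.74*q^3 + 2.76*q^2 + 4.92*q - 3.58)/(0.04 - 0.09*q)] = (-0.3132*q^3 - 0.0396*q^2 + 0.2208*q - 0.1254)/(0.0081*q^2 - 0.0072*q + 0.0016)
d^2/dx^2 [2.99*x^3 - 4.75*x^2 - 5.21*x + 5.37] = 17.94*x - 9.5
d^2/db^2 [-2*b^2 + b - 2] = -4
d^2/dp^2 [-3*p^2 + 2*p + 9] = -6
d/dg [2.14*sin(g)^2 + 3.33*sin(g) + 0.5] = (4.28*sin(g) + 3.33)*cos(g)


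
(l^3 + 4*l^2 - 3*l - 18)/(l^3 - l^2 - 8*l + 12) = (l + 3)/(l - 2)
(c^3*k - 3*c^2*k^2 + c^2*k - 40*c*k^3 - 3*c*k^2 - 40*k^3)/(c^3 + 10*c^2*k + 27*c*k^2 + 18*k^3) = k*(c^3 - 3*c^2*k + c^2 - 40*c*k^2 - 3*c*k - 40*k^2)/(c^3 + 10*c^2*k + 27*c*k^2 + 18*k^3)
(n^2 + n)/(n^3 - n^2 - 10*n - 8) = n/(n^2 - 2*n - 8)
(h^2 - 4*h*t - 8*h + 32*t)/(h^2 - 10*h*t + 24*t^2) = (8 - h)/(-h + 6*t)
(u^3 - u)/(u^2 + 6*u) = (u^2 - 1)/(u + 6)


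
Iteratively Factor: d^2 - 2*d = (d - 2)*(d)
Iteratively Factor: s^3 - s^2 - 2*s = (s - 2)*(s^2 + s) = s*(s - 2)*(s + 1)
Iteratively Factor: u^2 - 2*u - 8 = (u - 4)*(u + 2)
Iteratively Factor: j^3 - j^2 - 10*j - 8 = (j + 2)*(j^2 - 3*j - 4) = (j + 1)*(j + 2)*(j - 4)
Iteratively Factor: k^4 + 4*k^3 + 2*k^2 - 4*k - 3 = (k + 1)*(k^3 + 3*k^2 - k - 3) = (k + 1)^2*(k^2 + 2*k - 3) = (k + 1)^2*(k + 3)*(k - 1)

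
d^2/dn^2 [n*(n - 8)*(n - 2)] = 6*n - 20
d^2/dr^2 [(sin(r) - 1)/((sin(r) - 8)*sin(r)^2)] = (-4*sin(r) + 33 - 146/sin(r) + 196/sin(r)^2 + 256/sin(r)^3 - 384/sin(r)^4)/(sin(r) - 8)^3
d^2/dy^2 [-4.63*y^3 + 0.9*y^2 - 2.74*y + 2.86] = 1.8 - 27.78*y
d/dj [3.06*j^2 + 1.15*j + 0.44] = 6.12*j + 1.15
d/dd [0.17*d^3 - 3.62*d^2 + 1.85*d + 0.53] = 0.51*d^2 - 7.24*d + 1.85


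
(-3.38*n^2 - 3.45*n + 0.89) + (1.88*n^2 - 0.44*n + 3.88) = -1.5*n^2 - 3.89*n + 4.77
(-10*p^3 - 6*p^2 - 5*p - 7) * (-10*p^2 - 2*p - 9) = 100*p^5 + 80*p^4 + 152*p^3 + 134*p^2 + 59*p + 63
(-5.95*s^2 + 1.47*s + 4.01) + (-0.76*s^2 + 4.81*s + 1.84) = -6.71*s^2 + 6.28*s + 5.85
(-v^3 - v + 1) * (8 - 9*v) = 9*v^4 - 8*v^3 + 9*v^2 - 17*v + 8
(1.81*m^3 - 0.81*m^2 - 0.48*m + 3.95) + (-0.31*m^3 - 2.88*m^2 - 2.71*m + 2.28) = 1.5*m^3 - 3.69*m^2 - 3.19*m + 6.23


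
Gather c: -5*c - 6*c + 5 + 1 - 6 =-11*c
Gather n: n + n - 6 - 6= 2*n - 12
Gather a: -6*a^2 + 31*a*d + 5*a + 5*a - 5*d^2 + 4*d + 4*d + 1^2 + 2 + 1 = -6*a^2 + a*(31*d + 10) - 5*d^2 + 8*d + 4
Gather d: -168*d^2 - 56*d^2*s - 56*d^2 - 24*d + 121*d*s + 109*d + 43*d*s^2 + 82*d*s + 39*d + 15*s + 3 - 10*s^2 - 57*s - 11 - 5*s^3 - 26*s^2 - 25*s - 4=d^2*(-56*s - 224) + d*(43*s^2 + 203*s + 124) - 5*s^3 - 36*s^2 - 67*s - 12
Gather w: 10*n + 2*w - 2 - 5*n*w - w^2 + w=10*n - w^2 + w*(3 - 5*n) - 2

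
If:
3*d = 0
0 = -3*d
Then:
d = 0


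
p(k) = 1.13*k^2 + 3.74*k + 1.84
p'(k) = 2.26*k + 3.74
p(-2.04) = -1.09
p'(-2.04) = -0.87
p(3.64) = 30.43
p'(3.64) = 11.97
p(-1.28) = -1.10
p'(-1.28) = 0.85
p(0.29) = 3.02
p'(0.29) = 4.40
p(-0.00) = 1.84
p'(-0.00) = 3.74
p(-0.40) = 0.52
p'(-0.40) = 2.84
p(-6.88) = 29.60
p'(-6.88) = -11.81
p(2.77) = 20.87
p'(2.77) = 10.00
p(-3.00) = 0.79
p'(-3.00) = -3.04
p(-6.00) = 20.08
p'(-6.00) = -9.82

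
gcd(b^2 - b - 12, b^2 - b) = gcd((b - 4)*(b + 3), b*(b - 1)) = 1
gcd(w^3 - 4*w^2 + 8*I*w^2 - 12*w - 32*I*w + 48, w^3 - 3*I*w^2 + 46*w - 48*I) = w + 6*I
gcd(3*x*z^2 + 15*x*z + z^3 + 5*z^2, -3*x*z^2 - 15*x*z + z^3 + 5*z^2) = z^2 + 5*z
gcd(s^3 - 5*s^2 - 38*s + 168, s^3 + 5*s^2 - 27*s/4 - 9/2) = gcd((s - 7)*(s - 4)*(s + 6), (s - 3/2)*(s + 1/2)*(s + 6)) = s + 6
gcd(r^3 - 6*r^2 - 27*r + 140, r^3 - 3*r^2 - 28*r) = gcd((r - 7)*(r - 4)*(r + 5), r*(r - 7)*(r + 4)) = r - 7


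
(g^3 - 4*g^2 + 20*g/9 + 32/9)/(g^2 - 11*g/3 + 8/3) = (3*g^2 - 4*g - 4)/(3*(g - 1))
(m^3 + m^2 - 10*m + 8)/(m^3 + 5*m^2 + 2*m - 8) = (m - 2)/(m + 2)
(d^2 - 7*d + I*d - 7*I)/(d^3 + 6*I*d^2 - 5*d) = (d - 7)/(d*(d + 5*I))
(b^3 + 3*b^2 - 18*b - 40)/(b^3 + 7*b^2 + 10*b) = (b - 4)/b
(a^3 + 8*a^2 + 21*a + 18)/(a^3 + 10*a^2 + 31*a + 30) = (a + 3)/(a + 5)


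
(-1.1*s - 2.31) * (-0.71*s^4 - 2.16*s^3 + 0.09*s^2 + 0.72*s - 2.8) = 0.781*s^5 + 4.0161*s^4 + 4.8906*s^3 - 0.9999*s^2 + 1.4168*s + 6.468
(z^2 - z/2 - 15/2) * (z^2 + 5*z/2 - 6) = z^4 + 2*z^3 - 59*z^2/4 - 63*z/4 + 45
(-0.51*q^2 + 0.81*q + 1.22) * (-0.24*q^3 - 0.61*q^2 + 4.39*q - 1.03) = 0.1224*q^5 + 0.1167*q^4 - 3.0258*q^3 + 3.337*q^2 + 4.5215*q - 1.2566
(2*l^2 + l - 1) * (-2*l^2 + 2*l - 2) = -4*l^4 + 2*l^3 - 4*l + 2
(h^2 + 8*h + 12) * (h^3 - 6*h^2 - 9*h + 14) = h^5 + 2*h^4 - 45*h^3 - 130*h^2 + 4*h + 168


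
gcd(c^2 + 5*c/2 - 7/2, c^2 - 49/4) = c + 7/2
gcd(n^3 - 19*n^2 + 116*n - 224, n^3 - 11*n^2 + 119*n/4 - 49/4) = n - 7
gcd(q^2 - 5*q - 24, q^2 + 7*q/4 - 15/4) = q + 3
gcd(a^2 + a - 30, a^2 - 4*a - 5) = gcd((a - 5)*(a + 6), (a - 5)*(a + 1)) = a - 5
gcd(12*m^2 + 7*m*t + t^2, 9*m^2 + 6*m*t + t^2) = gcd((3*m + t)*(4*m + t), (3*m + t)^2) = 3*m + t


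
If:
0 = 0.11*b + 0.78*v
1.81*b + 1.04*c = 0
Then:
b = -7.09090909090909*v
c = 12.3409090909091*v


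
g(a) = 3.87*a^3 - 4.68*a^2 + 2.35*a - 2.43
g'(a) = 11.61*a^2 - 9.36*a + 2.35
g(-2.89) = -141.72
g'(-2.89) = 126.37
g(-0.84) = -10.00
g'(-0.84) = 18.40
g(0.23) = -2.09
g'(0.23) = 0.81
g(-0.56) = -5.89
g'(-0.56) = 11.23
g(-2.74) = -123.61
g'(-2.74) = 115.16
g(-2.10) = -63.84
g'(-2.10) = 73.21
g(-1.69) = -38.45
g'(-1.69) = 51.33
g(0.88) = -1.35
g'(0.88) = 3.10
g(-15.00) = -14151.93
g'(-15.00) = 2755.00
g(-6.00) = -1020.93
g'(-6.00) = 476.47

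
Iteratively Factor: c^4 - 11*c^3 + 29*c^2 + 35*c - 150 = (c - 5)*(c^3 - 6*c^2 - c + 30) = (c - 5)*(c - 3)*(c^2 - 3*c - 10) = (c - 5)*(c - 3)*(c + 2)*(c - 5)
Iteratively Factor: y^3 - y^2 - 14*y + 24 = (y + 4)*(y^2 - 5*y + 6) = (y - 3)*(y + 4)*(y - 2)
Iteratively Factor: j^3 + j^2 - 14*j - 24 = (j - 4)*(j^2 + 5*j + 6) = (j - 4)*(j + 2)*(j + 3)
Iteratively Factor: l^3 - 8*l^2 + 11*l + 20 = (l + 1)*(l^2 - 9*l + 20) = (l - 4)*(l + 1)*(l - 5)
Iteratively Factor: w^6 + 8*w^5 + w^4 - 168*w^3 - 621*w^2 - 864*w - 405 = (w + 1)*(w^5 + 7*w^4 - 6*w^3 - 162*w^2 - 459*w - 405) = (w + 1)*(w + 3)*(w^4 + 4*w^3 - 18*w^2 - 108*w - 135) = (w + 1)*(w + 3)^2*(w^3 + w^2 - 21*w - 45) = (w - 5)*(w + 1)*(w + 3)^2*(w^2 + 6*w + 9) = (w - 5)*(w + 1)*(w + 3)^3*(w + 3)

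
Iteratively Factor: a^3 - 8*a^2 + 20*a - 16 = (a - 4)*(a^2 - 4*a + 4) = (a - 4)*(a - 2)*(a - 2)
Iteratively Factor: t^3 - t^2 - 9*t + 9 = (t - 1)*(t^2 - 9) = (t - 1)*(t + 3)*(t - 3)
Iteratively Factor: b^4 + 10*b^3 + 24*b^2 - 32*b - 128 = (b - 2)*(b^3 + 12*b^2 + 48*b + 64) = (b - 2)*(b + 4)*(b^2 + 8*b + 16) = (b - 2)*(b + 4)^2*(b + 4)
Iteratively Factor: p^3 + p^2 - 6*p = (p - 2)*(p^2 + 3*p) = (p - 2)*(p + 3)*(p)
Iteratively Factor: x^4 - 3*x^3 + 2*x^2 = (x - 2)*(x^3 - x^2) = (x - 2)*(x - 1)*(x^2) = x*(x - 2)*(x - 1)*(x)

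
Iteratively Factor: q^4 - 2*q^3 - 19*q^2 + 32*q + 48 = (q - 3)*(q^3 + q^2 - 16*q - 16) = (q - 4)*(q - 3)*(q^2 + 5*q + 4) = (q - 4)*(q - 3)*(q + 1)*(q + 4)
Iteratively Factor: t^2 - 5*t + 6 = (t - 3)*(t - 2)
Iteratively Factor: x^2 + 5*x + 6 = (x + 3)*(x + 2)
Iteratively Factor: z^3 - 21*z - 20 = (z + 1)*(z^2 - z - 20) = (z + 1)*(z + 4)*(z - 5)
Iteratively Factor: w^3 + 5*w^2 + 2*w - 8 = (w - 1)*(w^2 + 6*w + 8) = (w - 1)*(w + 4)*(w + 2)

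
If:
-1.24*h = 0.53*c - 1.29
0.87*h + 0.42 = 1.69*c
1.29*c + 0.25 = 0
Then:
No Solution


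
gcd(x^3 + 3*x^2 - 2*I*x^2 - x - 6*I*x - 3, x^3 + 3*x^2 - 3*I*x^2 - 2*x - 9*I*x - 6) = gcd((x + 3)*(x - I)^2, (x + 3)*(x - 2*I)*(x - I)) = x^2 + x*(3 - I) - 3*I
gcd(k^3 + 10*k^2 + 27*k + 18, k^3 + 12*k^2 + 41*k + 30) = k^2 + 7*k + 6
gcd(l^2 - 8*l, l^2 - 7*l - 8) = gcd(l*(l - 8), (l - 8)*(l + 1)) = l - 8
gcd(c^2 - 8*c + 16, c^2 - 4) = 1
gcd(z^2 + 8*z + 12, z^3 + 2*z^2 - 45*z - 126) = z + 6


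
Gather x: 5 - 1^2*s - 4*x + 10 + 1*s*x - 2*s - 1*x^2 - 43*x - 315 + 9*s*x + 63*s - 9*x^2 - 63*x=60*s - 10*x^2 + x*(10*s - 110) - 300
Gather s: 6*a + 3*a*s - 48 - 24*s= 6*a + s*(3*a - 24) - 48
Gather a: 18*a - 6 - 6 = 18*a - 12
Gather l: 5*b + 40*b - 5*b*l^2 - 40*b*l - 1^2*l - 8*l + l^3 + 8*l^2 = 45*b + l^3 + l^2*(8 - 5*b) + l*(-40*b - 9)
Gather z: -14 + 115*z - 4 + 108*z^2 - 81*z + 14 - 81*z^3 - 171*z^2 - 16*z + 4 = -81*z^3 - 63*z^2 + 18*z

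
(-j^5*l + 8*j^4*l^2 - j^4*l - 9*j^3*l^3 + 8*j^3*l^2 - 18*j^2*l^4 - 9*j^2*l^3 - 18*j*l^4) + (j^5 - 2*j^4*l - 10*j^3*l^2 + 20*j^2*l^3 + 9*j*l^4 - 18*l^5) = -j^5*l + j^5 + 8*j^4*l^2 - 3*j^4*l - 9*j^3*l^3 - 2*j^3*l^2 - 18*j^2*l^4 + 11*j^2*l^3 - 9*j*l^4 - 18*l^5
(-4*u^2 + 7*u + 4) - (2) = -4*u^2 + 7*u + 2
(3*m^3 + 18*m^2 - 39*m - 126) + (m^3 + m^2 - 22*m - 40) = 4*m^3 + 19*m^2 - 61*m - 166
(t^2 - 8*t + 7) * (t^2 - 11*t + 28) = t^4 - 19*t^3 + 123*t^2 - 301*t + 196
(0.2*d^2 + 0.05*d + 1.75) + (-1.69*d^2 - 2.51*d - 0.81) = -1.49*d^2 - 2.46*d + 0.94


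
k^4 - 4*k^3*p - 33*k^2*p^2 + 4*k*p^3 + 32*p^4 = (k - 8*p)*(k - p)*(k + p)*(k + 4*p)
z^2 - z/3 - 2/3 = (z - 1)*(z + 2/3)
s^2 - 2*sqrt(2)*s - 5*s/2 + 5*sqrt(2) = (s - 5/2)*(s - 2*sqrt(2))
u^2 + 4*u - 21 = (u - 3)*(u + 7)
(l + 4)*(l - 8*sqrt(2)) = l^2 - 8*sqrt(2)*l + 4*l - 32*sqrt(2)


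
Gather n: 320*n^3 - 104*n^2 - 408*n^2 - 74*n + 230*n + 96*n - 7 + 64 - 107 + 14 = 320*n^3 - 512*n^2 + 252*n - 36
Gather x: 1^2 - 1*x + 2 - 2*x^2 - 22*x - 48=-2*x^2 - 23*x - 45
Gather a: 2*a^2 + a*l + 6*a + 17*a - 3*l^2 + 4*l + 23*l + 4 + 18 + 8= 2*a^2 + a*(l + 23) - 3*l^2 + 27*l + 30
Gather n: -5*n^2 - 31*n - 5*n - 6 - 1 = -5*n^2 - 36*n - 7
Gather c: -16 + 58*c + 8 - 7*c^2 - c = -7*c^2 + 57*c - 8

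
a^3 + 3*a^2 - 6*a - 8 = (a - 2)*(a + 1)*(a + 4)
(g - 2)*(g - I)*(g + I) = g^3 - 2*g^2 + g - 2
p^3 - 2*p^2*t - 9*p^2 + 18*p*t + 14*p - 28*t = (p - 7)*(p - 2)*(p - 2*t)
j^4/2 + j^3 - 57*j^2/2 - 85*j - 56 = (j/2 + 1/2)*(j - 8)*(j + 2)*(j + 7)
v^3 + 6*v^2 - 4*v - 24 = (v - 2)*(v + 2)*(v + 6)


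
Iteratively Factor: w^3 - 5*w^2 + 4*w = (w - 4)*(w^2 - w) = (w - 4)*(w - 1)*(w)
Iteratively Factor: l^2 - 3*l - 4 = (l - 4)*(l + 1)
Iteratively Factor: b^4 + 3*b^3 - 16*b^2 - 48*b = (b - 4)*(b^3 + 7*b^2 + 12*b) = (b - 4)*(b + 4)*(b^2 + 3*b) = (b - 4)*(b + 3)*(b + 4)*(b)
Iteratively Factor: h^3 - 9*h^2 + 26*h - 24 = (h - 4)*(h^2 - 5*h + 6) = (h - 4)*(h - 3)*(h - 2)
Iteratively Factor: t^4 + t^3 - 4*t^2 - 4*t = (t + 2)*(t^3 - t^2 - 2*t) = (t - 2)*(t + 2)*(t^2 + t) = t*(t - 2)*(t + 2)*(t + 1)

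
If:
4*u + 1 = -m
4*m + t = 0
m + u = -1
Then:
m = -1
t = 4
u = 0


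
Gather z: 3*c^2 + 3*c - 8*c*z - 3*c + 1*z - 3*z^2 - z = 3*c^2 - 8*c*z - 3*z^2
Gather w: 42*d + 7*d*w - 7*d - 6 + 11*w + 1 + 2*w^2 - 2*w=35*d + 2*w^2 + w*(7*d + 9) - 5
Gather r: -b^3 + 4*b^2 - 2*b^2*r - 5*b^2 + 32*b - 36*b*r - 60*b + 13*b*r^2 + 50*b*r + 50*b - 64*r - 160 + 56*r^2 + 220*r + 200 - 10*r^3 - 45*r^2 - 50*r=-b^3 - b^2 + 22*b - 10*r^3 + r^2*(13*b + 11) + r*(-2*b^2 + 14*b + 106) + 40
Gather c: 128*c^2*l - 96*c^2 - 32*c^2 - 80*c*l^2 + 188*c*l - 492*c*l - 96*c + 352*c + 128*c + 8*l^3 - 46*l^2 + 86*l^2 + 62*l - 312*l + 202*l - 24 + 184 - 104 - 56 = c^2*(128*l - 128) + c*(-80*l^2 - 304*l + 384) + 8*l^3 + 40*l^2 - 48*l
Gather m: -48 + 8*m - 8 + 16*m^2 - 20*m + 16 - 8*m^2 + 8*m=8*m^2 - 4*m - 40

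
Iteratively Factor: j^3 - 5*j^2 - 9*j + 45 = (j + 3)*(j^2 - 8*j + 15) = (j - 3)*(j + 3)*(j - 5)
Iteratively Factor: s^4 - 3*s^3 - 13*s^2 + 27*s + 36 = (s + 1)*(s^3 - 4*s^2 - 9*s + 36) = (s + 1)*(s + 3)*(s^2 - 7*s + 12) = (s - 4)*(s + 1)*(s + 3)*(s - 3)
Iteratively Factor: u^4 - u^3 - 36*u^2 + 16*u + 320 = (u - 5)*(u^3 + 4*u^2 - 16*u - 64) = (u - 5)*(u + 4)*(u^2 - 16) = (u - 5)*(u - 4)*(u + 4)*(u + 4)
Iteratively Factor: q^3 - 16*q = (q + 4)*(q^2 - 4*q) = q*(q + 4)*(q - 4)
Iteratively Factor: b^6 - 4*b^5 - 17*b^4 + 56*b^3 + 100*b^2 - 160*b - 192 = (b + 2)*(b^5 - 6*b^4 - 5*b^3 + 66*b^2 - 32*b - 96) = (b - 4)*(b + 2)*(b^4 - 2*b^3 - 13*b^2 + 14*b + 24) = (b - 4)*(b - 2)*(b + 2)*(b^3 - 13*b - 12) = (b - 4)*(b - 2)*(b + 1)*(b + 2)*(b^2 - b - 12) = (b - 4)^2*(b - 2)*(b + 1)*(b + 2)*(b + 3)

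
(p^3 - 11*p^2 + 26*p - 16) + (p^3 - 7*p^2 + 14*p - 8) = 2*p^3 - 18*p^2 + 40*p - 24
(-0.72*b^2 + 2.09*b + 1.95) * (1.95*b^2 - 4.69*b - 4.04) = -1.404*b^4 + 7.4523*b^3 - 3.0908*b^2 - 17.5891*b - 7.878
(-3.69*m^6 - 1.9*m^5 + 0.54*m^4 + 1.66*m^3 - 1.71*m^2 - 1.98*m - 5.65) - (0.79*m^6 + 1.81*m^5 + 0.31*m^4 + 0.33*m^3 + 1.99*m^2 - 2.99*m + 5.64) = -4.48*m^6 - 3.71*m^5 + 0.23*m^4 + 1.33*m^3 - 3.7*m^2 + 1.01*m - 11.29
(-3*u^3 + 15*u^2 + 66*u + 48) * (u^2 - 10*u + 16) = -3*u^5 + 45*u^4 - 132*u^3 - 372*u^2 + 576*u + 768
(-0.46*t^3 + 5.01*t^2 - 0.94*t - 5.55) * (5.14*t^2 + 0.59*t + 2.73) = -2.3644*t^5 + 25.48*t^4 - 3.1315*t^3 - 15.4043*t^2 - 5.8407*t - 15.1515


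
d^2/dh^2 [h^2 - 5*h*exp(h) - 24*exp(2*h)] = -5*h*exp(h) - 96*exp(2*h) - 10*exp(h) + 2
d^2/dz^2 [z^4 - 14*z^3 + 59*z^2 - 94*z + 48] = 12*z^2 - 84*z + 118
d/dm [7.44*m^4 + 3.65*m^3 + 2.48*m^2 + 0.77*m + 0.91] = 29.76*m^3 + 10.95*m^2 + 4.96*m + 0.77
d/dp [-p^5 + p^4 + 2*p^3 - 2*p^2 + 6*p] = -5*p^4 + 4*p^3 + 6*p^2 - 4*p + 6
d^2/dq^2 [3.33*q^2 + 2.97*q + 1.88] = 6.66000000000000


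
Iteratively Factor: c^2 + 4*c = (c)*(c + 4)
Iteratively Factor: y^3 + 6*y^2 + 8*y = (y)*(y^2 + 6*y + 8) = y*(y + 2)*(y + 4)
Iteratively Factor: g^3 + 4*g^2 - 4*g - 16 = (g - 2)*(g^2 + 6*g + 8) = (g - 2)*(g + 2)*(g + 4)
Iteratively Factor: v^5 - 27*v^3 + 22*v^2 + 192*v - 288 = (v - 3)*(v^4 + 3*v^3 - 18*v^2 - 32*v + 96) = (v - 3)*(v + 4)*(v^3 - v^2 - 14*v + 24) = (v - 3)^2*(v + 4)*(v^2 + 2*v - 8) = (v - 3)^2*(v + 4)^2*(v - 2)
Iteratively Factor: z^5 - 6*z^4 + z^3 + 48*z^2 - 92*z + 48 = (z - 2)*(z^4 - 4*z^3 - 7*z^2 + 34*z - 24) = (z - 2)^2*(z^3 - 2*z^2 - 11*z + 12) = (z - 2)^2*(z + 3)*(z^2 - 5*z + 4) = (z - 2)^2*(z - 1)*(z + 3)*(z - 4)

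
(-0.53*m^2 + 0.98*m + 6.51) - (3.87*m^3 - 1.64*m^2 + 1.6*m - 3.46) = -3.87*m^3 + 1.11*m^2 - 0.62*m + 9.97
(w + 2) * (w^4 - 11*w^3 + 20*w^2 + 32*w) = w^5 - 9*w^4 - 2*w^3 + 72*w^2 + 64*w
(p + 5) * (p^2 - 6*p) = p^3 - p^2 - 30*p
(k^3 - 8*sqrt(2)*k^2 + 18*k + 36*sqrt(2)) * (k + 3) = k^4 - 8*sqrt(2)*k^3 + 3*k^3 - 24*sqrt(2)*k^2 + 18*k^2 + 36*sqrt(2)*k + 54*k + 108*sqrt(2)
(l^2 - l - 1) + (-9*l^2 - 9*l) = -8*l^2 - 10*l - 1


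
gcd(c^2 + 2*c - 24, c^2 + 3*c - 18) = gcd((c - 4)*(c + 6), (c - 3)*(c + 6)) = c + 6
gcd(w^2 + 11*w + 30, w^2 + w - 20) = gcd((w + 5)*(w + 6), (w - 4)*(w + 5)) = w + 5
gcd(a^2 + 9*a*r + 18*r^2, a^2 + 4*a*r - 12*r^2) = a + 6*r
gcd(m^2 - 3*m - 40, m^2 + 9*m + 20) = m + 5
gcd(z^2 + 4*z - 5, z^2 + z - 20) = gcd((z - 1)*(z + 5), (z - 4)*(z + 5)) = z + 5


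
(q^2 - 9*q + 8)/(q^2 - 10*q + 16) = (q - 1)/(q - 2)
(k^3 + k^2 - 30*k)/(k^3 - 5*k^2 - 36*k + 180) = k/(k - 6)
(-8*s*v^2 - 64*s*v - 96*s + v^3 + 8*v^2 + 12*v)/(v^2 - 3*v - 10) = (-8*s*v - 48*s + v^2 + 6*v)/(v - 5)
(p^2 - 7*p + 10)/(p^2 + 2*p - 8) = (p - 5)/(p + 4)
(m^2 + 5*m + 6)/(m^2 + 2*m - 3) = (m + 2)/(m - 1)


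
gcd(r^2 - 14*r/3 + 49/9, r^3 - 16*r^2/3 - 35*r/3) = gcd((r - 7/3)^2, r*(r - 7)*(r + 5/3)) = 1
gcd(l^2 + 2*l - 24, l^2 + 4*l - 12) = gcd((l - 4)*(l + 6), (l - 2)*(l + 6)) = l + 6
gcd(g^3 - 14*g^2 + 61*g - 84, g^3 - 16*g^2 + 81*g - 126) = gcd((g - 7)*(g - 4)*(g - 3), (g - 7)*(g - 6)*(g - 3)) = g^2 - 10*g + 21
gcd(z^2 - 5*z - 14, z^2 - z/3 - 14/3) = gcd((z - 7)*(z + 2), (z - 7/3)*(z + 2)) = z + 2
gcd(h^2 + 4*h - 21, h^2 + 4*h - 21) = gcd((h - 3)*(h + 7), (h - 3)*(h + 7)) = h^2 + 4*h - 21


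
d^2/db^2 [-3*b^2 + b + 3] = -6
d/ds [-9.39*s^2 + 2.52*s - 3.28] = 2.52 - 18.78*s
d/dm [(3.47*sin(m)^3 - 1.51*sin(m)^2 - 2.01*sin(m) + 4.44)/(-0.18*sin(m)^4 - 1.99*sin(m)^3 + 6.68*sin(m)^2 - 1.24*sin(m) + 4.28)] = (0.6246*sin(m)^6 - 0.543599999999998*sin(m)^5 + 19.0893*sin(m)^4 - 13.4086*sin(m)^3 + 86.3608*sin(m)^2 - 72.244*sin(m) - 3.0972)*cos(m)/(0.0324*sin(m)^8 + 0.7164*sin(m)^7 + 1.5553*sin(m)^6 - 26.14*sin(m)^5 + 48.0168*sin(m)^4 - 33.6008*sin(m)^3 + 58.7184*sin(m)^2 - 10.6144*sin(m) + 18.3184)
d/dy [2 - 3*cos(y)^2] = 3*sin(2*y)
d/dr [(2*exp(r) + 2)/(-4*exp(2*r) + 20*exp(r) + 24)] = exp(r)/(2*(exp(2*r) - 12*exp(r) + 36))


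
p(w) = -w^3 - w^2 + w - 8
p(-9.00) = 631.00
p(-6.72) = 243.59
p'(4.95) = -82.41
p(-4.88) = 79.52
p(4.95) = -148.84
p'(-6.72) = -121.04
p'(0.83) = -2.73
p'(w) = -3*w^2 - 2*w + 1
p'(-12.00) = -407.00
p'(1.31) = -6.77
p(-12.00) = 1564.00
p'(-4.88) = -60.68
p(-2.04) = -5.71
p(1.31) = -10.65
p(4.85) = -140.76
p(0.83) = -8.43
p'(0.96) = -3.68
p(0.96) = -8.85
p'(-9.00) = -224.00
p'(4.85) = -79.27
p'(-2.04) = -7.40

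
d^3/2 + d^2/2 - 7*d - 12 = (d/2 + 1)*(d - 4)*(d + 3)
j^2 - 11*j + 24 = (j - 8)*(j - 3)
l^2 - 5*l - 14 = (l - 7)*(l + 2)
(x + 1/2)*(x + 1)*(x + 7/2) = x^3 + 5*x^2 + 23*x/4 + 7/4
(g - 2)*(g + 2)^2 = g^3 + 2*g^2 - 4*g - 8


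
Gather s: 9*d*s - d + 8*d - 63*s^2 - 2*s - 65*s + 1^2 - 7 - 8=7*d - 63*s^2 + s*(9*d - 67) - 14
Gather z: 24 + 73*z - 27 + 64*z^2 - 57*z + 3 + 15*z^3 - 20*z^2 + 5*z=15*z^3 + 44*z^2 + 21*z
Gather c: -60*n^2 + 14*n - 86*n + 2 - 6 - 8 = -60*n^2 - 72*n - 12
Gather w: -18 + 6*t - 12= 6*t - 30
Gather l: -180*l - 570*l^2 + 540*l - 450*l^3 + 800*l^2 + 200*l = -450*l^3 + 230*l^2 + 560*l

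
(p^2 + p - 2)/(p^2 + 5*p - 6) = (p + 2)/(p + 6)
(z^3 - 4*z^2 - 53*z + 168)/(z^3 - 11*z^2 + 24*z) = (z + 7)/z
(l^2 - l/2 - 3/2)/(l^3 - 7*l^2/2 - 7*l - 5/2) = (2*l - 3)/(2*l^2 - 9*l - 5)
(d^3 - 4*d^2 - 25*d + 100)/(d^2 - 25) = d - 4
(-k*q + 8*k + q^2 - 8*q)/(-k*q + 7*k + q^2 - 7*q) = (q - 8)/(q - 7)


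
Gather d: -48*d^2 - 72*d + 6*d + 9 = -48*d^2 - 66*d + 9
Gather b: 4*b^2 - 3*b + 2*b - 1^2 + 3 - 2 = 4*b^2 - b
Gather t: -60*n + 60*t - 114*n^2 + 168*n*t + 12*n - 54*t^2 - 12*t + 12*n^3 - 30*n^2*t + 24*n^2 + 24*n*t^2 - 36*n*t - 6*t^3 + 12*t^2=12*n^3 - 90*n^2 - 48*n - 6*t^3 + t^2*(24*n - 42) + t*(-30*n^2 + 132*n + 48)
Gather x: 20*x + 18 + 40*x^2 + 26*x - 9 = 40*x^2 + 46*x + 9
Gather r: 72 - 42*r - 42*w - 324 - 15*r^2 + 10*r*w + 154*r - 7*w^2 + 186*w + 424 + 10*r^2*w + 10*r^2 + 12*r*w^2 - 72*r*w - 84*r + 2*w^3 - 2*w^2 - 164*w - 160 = r^2*(10*w - 5) + r*(12*w^2 - 62*w + 28) + 2*w^3 - 9*w^2 - 20*w + 12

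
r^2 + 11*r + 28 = (r + 4)*(r + 7)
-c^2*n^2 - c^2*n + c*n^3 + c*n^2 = n*(-c + n)*(c*n + c)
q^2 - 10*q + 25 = (q - 5)^2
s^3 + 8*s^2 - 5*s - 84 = (s - 3)*(s + 4)*(s + 7)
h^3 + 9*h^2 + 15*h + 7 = (h + 1)^2*(h + 7)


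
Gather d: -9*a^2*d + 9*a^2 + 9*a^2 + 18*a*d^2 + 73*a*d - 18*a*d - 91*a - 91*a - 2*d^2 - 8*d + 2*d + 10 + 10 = 18*a^2 - 182*a + d^2*(18*a - 2) + d*(-9*a^2 + 55*a - 6) + 20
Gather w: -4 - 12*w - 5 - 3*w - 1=-15*w - 10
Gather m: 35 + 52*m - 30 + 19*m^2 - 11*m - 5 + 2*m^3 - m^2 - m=2*m^3 + 18*m^2 + 40*m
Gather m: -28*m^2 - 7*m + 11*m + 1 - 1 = -28*m^2 + 4*m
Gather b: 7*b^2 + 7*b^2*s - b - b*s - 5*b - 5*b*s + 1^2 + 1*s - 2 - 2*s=b^2*(7*s + 7) + b*(-6*s - 6) - s - 1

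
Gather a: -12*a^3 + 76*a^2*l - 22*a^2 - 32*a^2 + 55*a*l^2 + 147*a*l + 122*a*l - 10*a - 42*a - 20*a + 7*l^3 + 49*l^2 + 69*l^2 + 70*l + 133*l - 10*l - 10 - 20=-12*a^3 + a^2*(76*l - 54) + a*(55*l^2 + 269*l - 72) + 7*l^3 + 118*l^2 + 193*l - 30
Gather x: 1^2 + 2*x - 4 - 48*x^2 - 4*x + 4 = -48*x^2 - 2*x + 1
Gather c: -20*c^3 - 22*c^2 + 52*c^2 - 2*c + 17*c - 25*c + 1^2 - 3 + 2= -20*c^3 + 30*c^2 - 10*c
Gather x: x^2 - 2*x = x^2 - 2*x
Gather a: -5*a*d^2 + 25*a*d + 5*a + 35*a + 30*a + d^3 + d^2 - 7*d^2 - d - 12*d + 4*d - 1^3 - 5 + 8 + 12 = a*(-5*d^2 + 25*d + 70) + d^3 - 6*d^2 - 9*d + 14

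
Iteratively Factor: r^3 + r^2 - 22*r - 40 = (r + 4)*(r^2 - 3*r - 10) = (r + 2)*(r + 4)*(r - 5)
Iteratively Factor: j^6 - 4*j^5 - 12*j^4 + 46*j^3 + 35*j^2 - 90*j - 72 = (j - 3)*(j^5 - j^4 - 15*j^3 + j^2 + 38*j + 24) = (j - 3)*(j + 1)*(j^4 - 2*j^3 - 13*j^2 + 14*j + 24) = (j - 3)*(j - 2)*(j + 1)*(j^3 - 13*j - 12) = (j - 3)*(j - 2)*(j + 1)*(j + 3)*(j^2 - 3*j - 4) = (j - 4)*(j - 3)*(j - 2)*(j + 1)*(j + 3)*(j + 1)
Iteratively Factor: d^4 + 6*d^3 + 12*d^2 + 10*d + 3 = (d + 1)*(d^3 + 5*d^2 + 7*d + 3) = (d + 1)*(d + 3)*(d^2 + 2*d + 1) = (d + 1)^2*(d + 3)*(d + 1)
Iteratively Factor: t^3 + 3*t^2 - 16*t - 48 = (t + 4)*(t^2 - t - 12) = (t - 4)*(t + 4)*(t + 3)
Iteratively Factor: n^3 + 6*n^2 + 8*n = (n + 2)*(n^2 + 4*n) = (n + 2)*(n + 4)*(n)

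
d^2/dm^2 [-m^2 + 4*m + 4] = -2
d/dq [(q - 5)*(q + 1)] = 2*q - 4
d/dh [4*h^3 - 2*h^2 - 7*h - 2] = 12*h^2 - 4*h - 7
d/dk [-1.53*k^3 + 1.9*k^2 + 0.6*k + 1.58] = -4.59*k^2 + 3.8*k + 0.6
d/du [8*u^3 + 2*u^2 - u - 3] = 24*u^2 + 4*u - 1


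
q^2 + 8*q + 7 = (q + 1)*(q + 7)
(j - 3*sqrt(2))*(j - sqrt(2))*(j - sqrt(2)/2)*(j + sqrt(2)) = j^4 - 7*sqrt(2)*j^3/2 + j^2 + 7*sqrt(2)*j - 6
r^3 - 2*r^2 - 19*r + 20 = (r - 5)*(r - 1)*(r + 4)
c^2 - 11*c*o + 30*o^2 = (c - 6*o)*(c - 5*o)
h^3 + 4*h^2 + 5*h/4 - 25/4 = (h - 1)*(h + 5/2)^2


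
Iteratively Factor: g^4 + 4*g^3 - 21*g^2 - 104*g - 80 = (g + 4)*(g^3 - 21*g - 20) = (g - 5)*(g + 4)*(g^2 + 5*g + 4) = (g - 5)*(g + 4)^2*(g + 1)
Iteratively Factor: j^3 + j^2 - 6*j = (j + 3)*(j^2 - 2*j) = (j - 2)*(j + 3)*(j)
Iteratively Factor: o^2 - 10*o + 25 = (o - 5)*(o - 5)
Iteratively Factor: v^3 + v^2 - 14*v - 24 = (v + 3)*(v^2 - 2*v - 8) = (v + 2)*(v + 3)*(v - 4)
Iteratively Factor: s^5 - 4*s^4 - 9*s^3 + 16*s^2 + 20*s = (s)*(s^4 - 4*s^3 - 9*s^2 + 16*s + 20) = s*(s + 2)*(s^3 - 6*s^2 + 3*s + 10) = s*(s - 5)*(s + 2)*(s^2 - s - 2) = s*(s - 5)*(s - 2)*(s + 2)*(s + 1)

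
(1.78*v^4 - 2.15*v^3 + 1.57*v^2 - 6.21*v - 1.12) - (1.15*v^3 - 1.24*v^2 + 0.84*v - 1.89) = 1.78*v^4 - 3.3*v^3 + 2.81*v^2 - 7.05*v + 0.77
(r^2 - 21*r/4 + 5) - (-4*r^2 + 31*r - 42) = 5*r^2 - 145*r/4 + 47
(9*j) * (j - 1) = 9*j^2 - 9*j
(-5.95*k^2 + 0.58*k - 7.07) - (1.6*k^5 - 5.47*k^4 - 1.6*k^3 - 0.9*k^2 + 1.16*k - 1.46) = -1.6*k^5 + 5.47*k^4 + 1.6*k^3 - 5.05*k^2 - 0.58*k - 5.61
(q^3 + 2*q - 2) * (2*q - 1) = 2*q^4 - q^3 + 4*q^2 - 6*q + 2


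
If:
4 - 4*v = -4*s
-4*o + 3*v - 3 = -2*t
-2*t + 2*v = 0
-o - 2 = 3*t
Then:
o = -19/17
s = -22/17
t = -5/17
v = -5/17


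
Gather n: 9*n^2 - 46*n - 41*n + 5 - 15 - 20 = 9*n^2 - 87*n - 30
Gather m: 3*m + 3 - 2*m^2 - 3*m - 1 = 2 - 2*m^2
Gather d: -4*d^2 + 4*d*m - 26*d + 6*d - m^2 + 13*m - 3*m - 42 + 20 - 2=-4*d^2 + d*(4*m - 20) - m^2 + 10*m - 24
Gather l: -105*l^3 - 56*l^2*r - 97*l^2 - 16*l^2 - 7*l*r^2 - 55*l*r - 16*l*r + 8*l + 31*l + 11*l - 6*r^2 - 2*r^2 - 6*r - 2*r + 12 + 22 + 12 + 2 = -105*l^3 + l^2*(-56*r - 113) + l*(-7*r^2 - 71*r + 50) - 8*r^2 - 8*r + 48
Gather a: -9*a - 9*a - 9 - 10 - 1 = -18*a - 20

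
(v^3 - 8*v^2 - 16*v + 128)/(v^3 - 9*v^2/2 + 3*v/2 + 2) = 2*(v^2 - 4*v - 32)/(2*v^2 - v - 1)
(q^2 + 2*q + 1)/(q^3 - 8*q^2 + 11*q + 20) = (q + 1)/(q^2 - 9*q + 20)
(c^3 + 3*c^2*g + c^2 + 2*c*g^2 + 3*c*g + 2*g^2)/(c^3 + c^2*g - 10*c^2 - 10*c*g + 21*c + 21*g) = (c^2 + 2*c*g + c + 2*g)/(c^2 - 10*c + 21)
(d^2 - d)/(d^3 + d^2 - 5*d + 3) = d/(d^2 + 2*d - 3)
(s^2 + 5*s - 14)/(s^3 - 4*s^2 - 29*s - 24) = (-s^2 - 5*s + 14)/(-s^3 + 4*s^2 + 29*s + 24)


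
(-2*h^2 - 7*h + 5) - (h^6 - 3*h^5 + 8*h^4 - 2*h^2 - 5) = -h^6 + 3*h^5 - 8*h^4 - 7*h + 10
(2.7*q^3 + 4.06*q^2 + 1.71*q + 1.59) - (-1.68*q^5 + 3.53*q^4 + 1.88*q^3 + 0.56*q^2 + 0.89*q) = 1.68*q^5 - 3.53*q^4 + 0.82*q^3 + 3.5*q^2 + 0.82*q + 1.59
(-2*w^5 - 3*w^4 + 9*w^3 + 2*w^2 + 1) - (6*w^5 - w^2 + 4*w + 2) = -8*w^5 - 3*w^4 + 9*w^3 + 3*w^2 - 4*w - 1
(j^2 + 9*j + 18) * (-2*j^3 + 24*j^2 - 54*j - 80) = -2*j^5 + 6*j^4 + 126*j^3 - 134*j^2 - 1692*j - 1440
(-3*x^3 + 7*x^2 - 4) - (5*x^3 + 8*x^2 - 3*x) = -8*x^3 - x^2 + 3*x - 4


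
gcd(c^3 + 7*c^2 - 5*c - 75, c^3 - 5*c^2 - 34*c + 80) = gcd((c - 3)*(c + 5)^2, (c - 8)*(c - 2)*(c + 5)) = c + 5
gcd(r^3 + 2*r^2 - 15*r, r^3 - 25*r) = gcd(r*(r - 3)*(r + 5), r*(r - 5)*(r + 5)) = r^2 + 5*r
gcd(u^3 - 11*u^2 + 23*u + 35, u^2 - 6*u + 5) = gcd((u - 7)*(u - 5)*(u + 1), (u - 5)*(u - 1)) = u - 5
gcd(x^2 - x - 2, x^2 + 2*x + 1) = x + 1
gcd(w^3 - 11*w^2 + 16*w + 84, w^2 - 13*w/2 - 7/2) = w - 7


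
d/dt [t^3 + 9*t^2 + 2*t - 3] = 3*t^2 + 18*t + 2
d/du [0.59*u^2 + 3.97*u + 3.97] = 1.18*u + 3.97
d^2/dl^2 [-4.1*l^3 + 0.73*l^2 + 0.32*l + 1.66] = 1.46 - 24.6*l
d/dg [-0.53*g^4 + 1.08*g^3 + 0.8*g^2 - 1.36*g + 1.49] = -2.12*g^3 + 3.24*g^2 + 1.6*g - 1.36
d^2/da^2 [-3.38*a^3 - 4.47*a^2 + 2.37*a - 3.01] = -20.28*a - 8.94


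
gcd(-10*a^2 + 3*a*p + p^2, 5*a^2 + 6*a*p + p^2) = 5*a + p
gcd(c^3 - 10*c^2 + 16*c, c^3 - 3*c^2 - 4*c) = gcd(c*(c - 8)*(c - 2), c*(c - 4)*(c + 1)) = c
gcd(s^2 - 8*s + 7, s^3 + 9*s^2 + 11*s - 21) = s - 1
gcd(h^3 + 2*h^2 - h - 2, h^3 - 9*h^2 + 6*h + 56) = h + 2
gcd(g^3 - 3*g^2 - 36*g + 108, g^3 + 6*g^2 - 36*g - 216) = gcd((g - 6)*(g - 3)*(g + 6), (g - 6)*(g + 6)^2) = g^2 - 36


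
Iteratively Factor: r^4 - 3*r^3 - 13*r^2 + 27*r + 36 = (r - 3)*(r^3 - 13*r - 12) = (r - 3)*(r + 1)*(r^2 - r - 12) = (r - 3)*(r + 1)*(r + 3)*(r - 4)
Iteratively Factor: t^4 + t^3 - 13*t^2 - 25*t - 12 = (t + 1)*(t^3 - 13*t - 12) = (t - 4)*(t + 1)*(t^2 + 4*t + 3) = (t - 4)*(t + 1)*(t + 3)*(t + 1)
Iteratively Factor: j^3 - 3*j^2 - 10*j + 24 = (j - 2)*(j^2 - j - 12) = (j - 4)*(j - 2)*(j + 3)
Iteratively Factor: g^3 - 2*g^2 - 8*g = (g)*(g^2 - 2*g - 8) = g*(g - 4)*(g + 2)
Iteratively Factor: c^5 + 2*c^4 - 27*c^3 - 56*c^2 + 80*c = (c + 4)*(c^4 - 2*c^3 - 19*c^2 + 20*c) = c*(c + 4)*(c^3 - 2*c^2 - 19*c + 20) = c*(c - 5)*(c + 4)*(c^2 + 3*c - 4) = c*(c - 5)*(c - 1)*(c + 4)*(c + 4)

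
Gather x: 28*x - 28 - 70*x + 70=42 - 42*x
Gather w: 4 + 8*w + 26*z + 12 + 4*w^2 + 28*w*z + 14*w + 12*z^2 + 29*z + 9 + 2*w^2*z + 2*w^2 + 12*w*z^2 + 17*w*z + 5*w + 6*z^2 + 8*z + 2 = w^2*(2*z + 6) + w*(12*z^2 + 45*z + 27) + 18*z^2 + 63*z + 27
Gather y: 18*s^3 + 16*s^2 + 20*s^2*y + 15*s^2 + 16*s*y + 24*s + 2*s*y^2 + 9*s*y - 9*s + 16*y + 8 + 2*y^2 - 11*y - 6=18*s^3 + 31*s^2 + 15*s + y^2*(2*s + 2) + y*(20*s^2 + 25*s + 5) + 2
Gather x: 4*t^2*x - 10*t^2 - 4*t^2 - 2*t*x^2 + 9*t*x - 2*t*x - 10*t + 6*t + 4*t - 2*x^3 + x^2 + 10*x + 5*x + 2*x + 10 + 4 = -14*t^2 - 2*x^3 + x^2*(1 - 2*t) + x*(4*t^2 + 7*t + 17) + 14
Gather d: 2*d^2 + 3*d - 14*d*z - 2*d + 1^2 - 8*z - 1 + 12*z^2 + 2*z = 2*d^2 + d*(1 - 14*z) + 12*z^2 - 6*z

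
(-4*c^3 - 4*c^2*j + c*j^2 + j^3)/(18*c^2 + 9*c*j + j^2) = (-4*c^3 - 4*c^2*j + c*j^2 + j^3)/(18*c^2 + 9*c*j + j^2)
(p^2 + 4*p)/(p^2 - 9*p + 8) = p*(p + 4)/(p^2 - 9*p + 8)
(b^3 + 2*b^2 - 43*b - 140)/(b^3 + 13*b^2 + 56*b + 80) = (b - 7)/(b + 4)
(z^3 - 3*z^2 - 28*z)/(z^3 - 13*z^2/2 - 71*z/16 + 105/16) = 16*z*(z + 4)/(16*z^2 + 8*z - 15)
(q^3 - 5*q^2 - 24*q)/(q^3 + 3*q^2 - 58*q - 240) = q*(q + 3)/(q^2 + 11*q + 30)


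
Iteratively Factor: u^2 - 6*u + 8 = (u - 4)*(u - 2)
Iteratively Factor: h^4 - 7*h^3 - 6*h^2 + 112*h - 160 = (h - 5)*(h^3 - 2*h^2 - 16*h + 32) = (h - 5)*(h + 4)*(h^2 - 6*h + 8) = (h - 5)*(h - 2)*(h + 4)*(h - 4)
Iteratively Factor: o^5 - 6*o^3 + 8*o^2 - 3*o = (o - 1)*(o^4 + o^3 - 5*o^2 + 3*o) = (o - 1)*(o + 3)*(o^3 - 2*o^2 + o) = (o - 1)^2*(o + 3)*(o^2 - o) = o*(o - 1)^2*(o + 3)*(o - 1)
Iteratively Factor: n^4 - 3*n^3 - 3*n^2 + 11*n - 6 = (n - 1)*(n^3 - 2*n^2 - 5*n + 6) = (n - 1)^2*(n^2 - n - 6) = (n - 3)*(n - 1)^2*(n + 2)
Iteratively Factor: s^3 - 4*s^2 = (s)*(s^2 - 4*s) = s*(s - 4)*(s)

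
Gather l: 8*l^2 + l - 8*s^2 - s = 8*l^2 + l - 8*s^2 - s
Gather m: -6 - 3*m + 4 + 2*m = -m - 2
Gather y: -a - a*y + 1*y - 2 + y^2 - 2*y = -a + y^2 + y*(-a - 1) - 2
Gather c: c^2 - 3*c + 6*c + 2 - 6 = c^2 + 3*c - 4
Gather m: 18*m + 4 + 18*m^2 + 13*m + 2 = 18*m^2 + 31*m + 6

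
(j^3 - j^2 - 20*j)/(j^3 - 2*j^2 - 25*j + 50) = j*(j + 4)/(j^2 + 3*j - 10)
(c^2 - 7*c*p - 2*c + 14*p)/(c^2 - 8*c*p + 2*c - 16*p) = (c^2 - 7*c*p - 2*c + 14*p)/(c^2 - 8*c*p + 2*c - 16*p)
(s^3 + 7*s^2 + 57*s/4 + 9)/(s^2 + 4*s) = s + 3 + 9/(4*s)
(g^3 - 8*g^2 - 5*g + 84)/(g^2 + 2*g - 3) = (g^2 - 11*g + 28)/(g - 1)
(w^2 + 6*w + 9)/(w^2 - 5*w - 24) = (w + 3)/(w - 8)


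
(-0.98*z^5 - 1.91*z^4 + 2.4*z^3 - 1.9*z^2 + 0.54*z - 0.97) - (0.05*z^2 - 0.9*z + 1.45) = -0.98*z^5 - 1.91*z^4 + 2.4*z^3 - 1.95*z^2 + 1.44*z - 2.42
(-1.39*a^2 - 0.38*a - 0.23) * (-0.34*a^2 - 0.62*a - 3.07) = 0.4726*a^4 + 0.991*a^3 + 4.5811*a^2 + 1.3092*a + 0.7061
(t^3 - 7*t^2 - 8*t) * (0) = 0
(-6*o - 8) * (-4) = 24*o + 32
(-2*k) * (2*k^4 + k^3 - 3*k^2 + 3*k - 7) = -4*k^5 - 2*k^4 + 6*k^3 - 6*k^2 + 14*k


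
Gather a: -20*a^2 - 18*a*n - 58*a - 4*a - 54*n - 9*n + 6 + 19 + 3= -20*a^2 + a*(-18*n - 62) - 63*n + 28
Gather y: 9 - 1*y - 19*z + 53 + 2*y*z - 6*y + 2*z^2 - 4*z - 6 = y*(2*z - 7) + 2*z^2 - 23*z + 56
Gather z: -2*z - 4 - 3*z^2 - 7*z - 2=-3*z^2 - 9*z - 6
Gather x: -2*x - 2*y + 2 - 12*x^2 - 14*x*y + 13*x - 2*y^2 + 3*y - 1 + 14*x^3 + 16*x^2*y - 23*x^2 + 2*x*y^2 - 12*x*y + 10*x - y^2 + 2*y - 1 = 14*x^3 + x^2*(16*y - 35) + x*(2*y^2 - 26*y + 21) - 3*y^2 + 3*y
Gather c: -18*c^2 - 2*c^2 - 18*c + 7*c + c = -20*c^2 - 10*c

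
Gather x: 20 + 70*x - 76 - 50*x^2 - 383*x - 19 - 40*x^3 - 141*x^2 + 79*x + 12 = -40*x^3 - 191*x^2 - 234*x - 63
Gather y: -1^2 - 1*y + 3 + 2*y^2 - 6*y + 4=2*y^2 - 7*y + 6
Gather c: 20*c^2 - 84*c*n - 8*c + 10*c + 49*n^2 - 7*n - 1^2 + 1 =20*c^2 + c*(2 - 84*n) + 49*n^2 - 7*n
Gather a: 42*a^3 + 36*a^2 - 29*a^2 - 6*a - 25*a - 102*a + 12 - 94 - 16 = 42*a^3 + 7*a^2 - 133*a - 98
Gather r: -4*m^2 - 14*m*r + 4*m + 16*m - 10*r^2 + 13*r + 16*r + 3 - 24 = -4*m^2 + 20*m - 10*r^2 + r*(29 - 14*m) - 21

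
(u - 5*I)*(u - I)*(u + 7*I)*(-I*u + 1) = -I*u^4 + 2*u^3 - 36*I*u^2 + 2*u - 35*I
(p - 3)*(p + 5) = p^2 + 2*p - 15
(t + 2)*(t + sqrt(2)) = t^2 + sqrt(2)*t + 2*t + 2*sqrt(2)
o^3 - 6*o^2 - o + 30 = (o - 5)*(o - 3)*(o + 2)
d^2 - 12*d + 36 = (d - 6)^2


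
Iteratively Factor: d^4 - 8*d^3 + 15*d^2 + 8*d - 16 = (d - 4)*(d^3 - 4*d^2 - d + 4) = (d - 4)*(d + 1)*(d^2 - 5*d + 4) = (d - 4)*(d - 1)*(d + 1)*(d - 4)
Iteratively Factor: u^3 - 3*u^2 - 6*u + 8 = (u + 2)*(u^2 - 5*u + 4) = (u - 4)*(u + 2)*(u - 1)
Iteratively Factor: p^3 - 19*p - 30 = (p - 5)*(p^2 + 5*p + 6) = (p - 5)*(p + 3)*(p + 2)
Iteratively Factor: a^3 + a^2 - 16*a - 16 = (a - 4)*(a^2 + 5*a + 4) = (a - 4)*(a + 1)*(a + 4)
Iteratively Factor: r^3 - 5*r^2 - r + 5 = (r - 1)*(r^2 - 4*r - 5) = (r - 5)*(r - 1)*(r + 1)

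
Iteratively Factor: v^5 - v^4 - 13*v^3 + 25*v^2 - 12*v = (v - 1)*(v^4 - 13*v^2 + 12*v) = (v - 3)*(v - 1)*(v^3 + 3*v^2 - 4*v) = (v - 3)*(v - 1)*(v + 4)*(v^2 - v) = v*(v - 3)*(v - 1)*(v + 4)*(v - 1)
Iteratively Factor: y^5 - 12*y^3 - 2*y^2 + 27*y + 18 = (y - 2)*(y^4 + 2*y^3 - 8*y^2 - 18*y - 9) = (y - 2)*(y + 1)*(y^3 + y^2 - 9*y - 9) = (y - 2)*(y + 1)^2*(y^2 - 9) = (y - 3)*(y - 2)*(y + 1)^2*(y + 3)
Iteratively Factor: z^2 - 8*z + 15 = (z - 3)*(z - 5)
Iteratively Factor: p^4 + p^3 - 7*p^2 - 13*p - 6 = (p + 2)*(p^3 - p^2 - 5*p - 3) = (p + 1)*(p + 2)*(p^2 - 2*p - 3) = (p - 3)*(p + 1)*(p + 2)*(p + 1)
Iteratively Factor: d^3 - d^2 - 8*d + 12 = (d + 3)*(d^2 - 4*d + 4) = (d - 2)*(d + 3)*(d - 2)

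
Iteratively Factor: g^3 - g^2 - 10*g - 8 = (g + 2)*(g^2 - 3*g - 4) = (g - 4)*(g + 2)*(g + 1)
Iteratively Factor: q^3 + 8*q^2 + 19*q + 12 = (q + 1)*(q^2 + 7*q + 12) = (q + 1)*(q + 4)*(q + 3)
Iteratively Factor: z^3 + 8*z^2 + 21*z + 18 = (z + 3)*(z^2 + 5*z + 6) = (z + 2)*(z + 3)*(z + 3)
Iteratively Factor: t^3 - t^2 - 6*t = (t)*(t^2 - t - 6) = t*(t - 3)*(t + 2)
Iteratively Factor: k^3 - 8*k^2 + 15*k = (k - 5)*(k^2 - 3*k) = (k - 5)*(k - 3)*(k)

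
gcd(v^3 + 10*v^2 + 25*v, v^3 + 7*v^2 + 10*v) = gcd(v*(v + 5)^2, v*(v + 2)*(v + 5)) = v^2 + 5*v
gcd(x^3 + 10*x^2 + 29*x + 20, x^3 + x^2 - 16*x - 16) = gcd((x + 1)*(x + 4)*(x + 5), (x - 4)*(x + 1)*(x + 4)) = x^2 + 5*x + 4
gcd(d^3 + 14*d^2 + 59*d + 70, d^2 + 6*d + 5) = d + 5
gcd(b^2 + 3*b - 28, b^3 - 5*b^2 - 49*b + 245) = b + 7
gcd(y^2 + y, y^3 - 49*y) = y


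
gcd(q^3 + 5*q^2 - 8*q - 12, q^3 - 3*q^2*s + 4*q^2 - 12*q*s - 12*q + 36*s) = q^2 + 4*q - 12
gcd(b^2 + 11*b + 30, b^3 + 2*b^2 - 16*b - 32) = 1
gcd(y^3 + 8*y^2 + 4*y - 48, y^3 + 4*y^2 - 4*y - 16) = y^2 + 2*y - 8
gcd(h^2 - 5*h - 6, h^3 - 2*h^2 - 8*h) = 1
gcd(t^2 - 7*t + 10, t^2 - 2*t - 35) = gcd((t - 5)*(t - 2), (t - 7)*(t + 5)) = 1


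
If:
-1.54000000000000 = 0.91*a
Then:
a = -1.69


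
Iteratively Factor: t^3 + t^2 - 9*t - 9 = (t + 3)*(t^2 - 2*t - 3) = (t - 3)*(t + 3)*(t + 1)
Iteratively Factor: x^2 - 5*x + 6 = (x - 2)*(x - 3)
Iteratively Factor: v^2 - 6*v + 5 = (v - 5)*(v - 1)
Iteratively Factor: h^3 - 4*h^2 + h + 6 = (h - 2)*(h^2 - 2*h - 3) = (h - 3)*(h - 2)*(h + 1)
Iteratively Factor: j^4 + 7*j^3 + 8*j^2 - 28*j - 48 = (j + 4)*(j^3 + 3*j^2 - 4*j - 12) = (j - 2)*(j + 4)*(j^2 + 5*j + 6) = (j - 2)*(j + 2)*(j + 4)*(j + 3)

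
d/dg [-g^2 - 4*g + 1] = -2*g - 4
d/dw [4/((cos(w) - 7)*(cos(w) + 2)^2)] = 12*(cos(w) - 4)*sin(w)/((cos(w) - 7)^2*(cos(w) + 2)^3)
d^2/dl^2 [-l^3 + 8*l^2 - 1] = 16 - 6*l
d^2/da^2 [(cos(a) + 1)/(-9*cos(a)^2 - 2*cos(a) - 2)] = 9*(34*(1 - cos(a)^2)^2 + 9*cos(a)^5 - 24*cos(a)^3 + 6*cos(a)^2 - 30)/(9*cos(a)^2 + 2*cos(a) + 2)^3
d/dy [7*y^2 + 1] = 14*y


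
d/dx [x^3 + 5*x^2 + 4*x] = 3*x^2 + 10*x + 4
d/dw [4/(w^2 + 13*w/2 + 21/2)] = 8*(-4*w - 13)/(2*w^2 + 13*w + 21)^2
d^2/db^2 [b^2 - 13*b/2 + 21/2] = 2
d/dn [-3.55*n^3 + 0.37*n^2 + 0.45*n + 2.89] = -10.65*n^2 + 0.74*n + 0.45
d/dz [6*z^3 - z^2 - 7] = 2*z*(9*z - 1)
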